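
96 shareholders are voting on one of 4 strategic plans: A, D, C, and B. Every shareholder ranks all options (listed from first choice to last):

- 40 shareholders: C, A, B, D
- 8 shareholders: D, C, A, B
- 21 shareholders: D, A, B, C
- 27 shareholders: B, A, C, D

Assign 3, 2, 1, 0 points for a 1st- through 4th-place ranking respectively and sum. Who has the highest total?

A

A: 40·2 + 8·1 + 21·2 + 27·2 = 184
D: 40·0 + 8·3 + 21·3 + 27·0 = 87
C: 40·3 + 8·2 + 21·0 + 27·1 = 163
B: 40·1 + 8·0 + 21·1 + 27·3 = 142
A has the highest Borda score (184).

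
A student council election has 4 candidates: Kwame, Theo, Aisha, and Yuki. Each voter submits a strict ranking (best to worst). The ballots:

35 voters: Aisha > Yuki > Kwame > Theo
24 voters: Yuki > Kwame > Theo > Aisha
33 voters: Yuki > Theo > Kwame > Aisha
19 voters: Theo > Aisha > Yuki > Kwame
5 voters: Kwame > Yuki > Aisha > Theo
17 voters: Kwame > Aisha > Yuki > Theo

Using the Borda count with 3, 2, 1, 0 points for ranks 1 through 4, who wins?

Yuki

Kwame: 35·1 + 24·2 + 33·1 + 19·0 + 5·3 + 17·3 = 182
Theo: 35·0 + 24·1 + 33·2 + 19·3 + 5·0 + 17·0 = 147
Aisha: 35·3 + 24·0 + 33·0 + 19·2 + 5·1 + 17·2 = 182
Yuki: 35·2 + 24·3 + 33·3 + 19·1 + 5·2 + 17·1 = 287
Yuki has the highest Borda score (287).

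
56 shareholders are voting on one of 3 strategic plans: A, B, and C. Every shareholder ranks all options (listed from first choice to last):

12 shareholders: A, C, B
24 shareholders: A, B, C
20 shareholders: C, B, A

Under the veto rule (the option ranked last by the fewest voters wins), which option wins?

Last-place votes: A 20, B 12, C 24.
B is ranked last by the fewest voters, so B wins.

B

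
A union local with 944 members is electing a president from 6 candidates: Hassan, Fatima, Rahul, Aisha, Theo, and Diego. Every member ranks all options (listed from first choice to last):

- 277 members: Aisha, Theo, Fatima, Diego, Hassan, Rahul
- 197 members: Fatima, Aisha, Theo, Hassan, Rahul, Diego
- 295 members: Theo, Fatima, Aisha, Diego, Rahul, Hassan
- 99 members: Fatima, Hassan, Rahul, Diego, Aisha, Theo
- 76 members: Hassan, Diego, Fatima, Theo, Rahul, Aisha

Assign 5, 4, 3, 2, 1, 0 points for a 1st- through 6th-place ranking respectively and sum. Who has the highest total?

Fatima

Hassan: 277·1 + 197·2 + 295·0 + 99·4 + 76·5 = 1447
Fatima: 277·3 + 197·5 + 295·4 + 99·5 + 76·3 = 3719
Rahul: 277·0 + 197·1 + 295·1 + 99·3 + 76·1 = 865
Aisha: 277·5 + 197·4 + 295·3 + 99·1 + 76·0 = 3157
Theo: 277·4 + 197·3 + 295·5 + 99·0 + 76·2 = 3326
Diego: 277·2 + 197·0 + 295·2 + 99·2 + 76·4 = 1646
Fatima has the highest Borda score (3719).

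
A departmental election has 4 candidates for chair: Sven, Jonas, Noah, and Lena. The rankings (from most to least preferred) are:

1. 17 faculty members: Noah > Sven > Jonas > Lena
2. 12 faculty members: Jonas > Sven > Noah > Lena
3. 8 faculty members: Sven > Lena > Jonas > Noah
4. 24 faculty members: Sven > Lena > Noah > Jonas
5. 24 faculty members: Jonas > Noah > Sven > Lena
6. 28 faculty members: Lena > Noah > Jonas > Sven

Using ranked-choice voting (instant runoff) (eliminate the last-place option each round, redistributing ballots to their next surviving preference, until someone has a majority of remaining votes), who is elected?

Round 1: Sven 32, Jonas 36, Noah 17, Lena 28. Eliminate Noah.
Round 2: Sven 49, Jonas 36, Lena 28. Eliminate Lena.
Round 3: Sven 49, Jonas 64. Jonas has a majority.

Jonas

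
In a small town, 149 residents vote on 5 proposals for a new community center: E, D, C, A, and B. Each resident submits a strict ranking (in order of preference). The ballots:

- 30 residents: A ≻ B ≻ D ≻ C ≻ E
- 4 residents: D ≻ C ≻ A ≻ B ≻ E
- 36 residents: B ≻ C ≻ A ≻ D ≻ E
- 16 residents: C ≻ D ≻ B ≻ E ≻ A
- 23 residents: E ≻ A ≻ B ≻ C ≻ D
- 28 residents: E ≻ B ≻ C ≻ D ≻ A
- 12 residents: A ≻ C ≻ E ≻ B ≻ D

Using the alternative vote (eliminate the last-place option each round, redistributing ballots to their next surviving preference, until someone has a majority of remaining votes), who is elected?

B

Round 1: E 51, D 4, C 16, A 42, B 36. Eliminate D.
Round 2: E 51, C 20, A 42, B 36. Eliminate C.
Round 3: E 51, A 46, B 52. Eliminate A.
Round 4: E 63, B 86. B has a majority.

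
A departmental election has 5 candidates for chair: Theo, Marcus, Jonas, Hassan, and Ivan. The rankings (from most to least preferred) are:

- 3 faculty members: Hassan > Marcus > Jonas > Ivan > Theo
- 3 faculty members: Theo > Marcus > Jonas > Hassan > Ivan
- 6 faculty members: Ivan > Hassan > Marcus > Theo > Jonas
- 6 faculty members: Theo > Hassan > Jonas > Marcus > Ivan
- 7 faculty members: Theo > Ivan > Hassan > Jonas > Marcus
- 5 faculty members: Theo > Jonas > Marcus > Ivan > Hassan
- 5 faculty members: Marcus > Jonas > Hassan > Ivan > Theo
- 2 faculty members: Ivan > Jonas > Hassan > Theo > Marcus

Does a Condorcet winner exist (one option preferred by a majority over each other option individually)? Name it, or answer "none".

Theo

Theo vs Marcus: 23–14 for Theo.
Theo vs Jonas: 27–10 for Theo.
Theo vs Hassan: 21–16 for Theo.
Theo vs Ivan: 21–16 for Theo.
Theo beats every other option head-to-head.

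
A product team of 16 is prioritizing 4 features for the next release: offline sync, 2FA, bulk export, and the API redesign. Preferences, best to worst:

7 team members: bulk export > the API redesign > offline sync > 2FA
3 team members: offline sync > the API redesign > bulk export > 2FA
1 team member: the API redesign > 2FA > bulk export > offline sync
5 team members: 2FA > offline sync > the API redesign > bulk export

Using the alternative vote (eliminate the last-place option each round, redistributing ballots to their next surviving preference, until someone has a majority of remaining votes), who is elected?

bulk export

Round 1: offline sync 3, 2FA 5, bulk export 7, the API redesign 1. Eliminate the API redesign.
Round 2: offline sync 3, 2FA 6, bulk export 7. Eliminate offline sync.
Round 3: 2FA 6, bulk export 10. Bulk export has a majority.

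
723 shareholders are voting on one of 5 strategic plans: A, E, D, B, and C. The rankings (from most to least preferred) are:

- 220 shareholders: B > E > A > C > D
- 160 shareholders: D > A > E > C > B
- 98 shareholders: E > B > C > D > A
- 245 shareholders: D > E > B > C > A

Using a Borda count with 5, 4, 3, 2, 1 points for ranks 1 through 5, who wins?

E

A: 220·3 + 160·4 + 98·1 + 245·1 = 1643
E: 220·4 + 160·3 + 98·5 + 245·4 = 2830
D: 220·1 + 160·5 + 98·2 + 245·5 = 2441
B: 220·5 + 160·1 + 98·4 + 245·3 = 2387
C: 220·2 + 160·2 + 98·3 + 245·2 = 1544
E has the highest Borda score (2830).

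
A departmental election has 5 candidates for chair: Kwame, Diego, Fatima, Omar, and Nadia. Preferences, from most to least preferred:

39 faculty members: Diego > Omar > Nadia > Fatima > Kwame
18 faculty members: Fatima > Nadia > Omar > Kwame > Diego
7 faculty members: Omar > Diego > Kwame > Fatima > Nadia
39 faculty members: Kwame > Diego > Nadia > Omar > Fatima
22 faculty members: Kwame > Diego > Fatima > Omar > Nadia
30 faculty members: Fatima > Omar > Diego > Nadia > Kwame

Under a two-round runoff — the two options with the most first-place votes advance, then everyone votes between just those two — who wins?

Fatima

Round 1 first-place votes: Kwame 61, Diego 39, Fatima 48, Omar 7, Nadia 0.
Kwame and Fatima advance.
Runoff: Kwame is preferred to Fatima by 68 voters; Fatima by 87.
Fatima wins the runoff.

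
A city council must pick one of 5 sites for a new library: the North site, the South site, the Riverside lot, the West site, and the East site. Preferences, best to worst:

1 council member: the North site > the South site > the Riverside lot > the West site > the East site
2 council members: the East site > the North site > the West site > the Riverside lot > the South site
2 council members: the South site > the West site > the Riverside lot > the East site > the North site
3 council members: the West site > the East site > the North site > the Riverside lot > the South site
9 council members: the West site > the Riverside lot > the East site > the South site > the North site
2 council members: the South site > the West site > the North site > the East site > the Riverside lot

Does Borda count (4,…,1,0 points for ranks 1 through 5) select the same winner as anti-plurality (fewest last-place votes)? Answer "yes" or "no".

yes

Borda — scores: the North site 20, the South site 28, the Riverside lot 38, the West site 65, the East site 39. Winner: the West site.
Anti-plurality — last-place votes: the North site 11, the South site 5, the Riverside lot 2, the West site 0, the East site 1. Winner: the West site.
The two methods agree.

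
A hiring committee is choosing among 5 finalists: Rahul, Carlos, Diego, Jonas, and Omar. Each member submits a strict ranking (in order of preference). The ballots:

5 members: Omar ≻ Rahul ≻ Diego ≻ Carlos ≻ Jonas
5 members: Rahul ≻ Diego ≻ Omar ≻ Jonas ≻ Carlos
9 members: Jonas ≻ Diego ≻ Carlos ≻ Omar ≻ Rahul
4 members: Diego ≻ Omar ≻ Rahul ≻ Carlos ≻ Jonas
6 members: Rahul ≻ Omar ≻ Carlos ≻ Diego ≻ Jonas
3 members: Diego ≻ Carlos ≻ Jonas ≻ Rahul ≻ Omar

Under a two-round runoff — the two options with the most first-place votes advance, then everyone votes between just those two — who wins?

Round 1 first-place votes: Rahul 11, Carlos 0, Diego 7, Jonas 9, Omar 5.
Rahul and Jonas advance.
Runoff: Rahul is preferred to Jonas by 20 voters; Jonas by 12.
Rahul wins the runoff.

Rahul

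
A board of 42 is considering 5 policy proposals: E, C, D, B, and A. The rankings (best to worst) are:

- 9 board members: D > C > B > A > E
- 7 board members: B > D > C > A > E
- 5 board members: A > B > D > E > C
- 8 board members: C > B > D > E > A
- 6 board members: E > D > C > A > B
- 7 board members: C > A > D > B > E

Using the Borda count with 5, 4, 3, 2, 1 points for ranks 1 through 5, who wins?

D

E: 9·1 + 7·1 + 5·2 + 8·2 + 6·5 + 7·1 = 79
C: 9·4 + 7·3 + 5·1 + 8·5 + 6·3 + 7·5 = 155
D: 9·5 + 7·4 + 5·3 + 8·3 + 6·4 + 7·3 = 157
B: 9·3 + 7·5 + 5·4 + 8·4 + 6·1 + 7·2 = 134
A: 9·2 + 7·2 + 5·5 + 8·1 + 6·2 + 7·4 = 105
D has the highest Borda score (157).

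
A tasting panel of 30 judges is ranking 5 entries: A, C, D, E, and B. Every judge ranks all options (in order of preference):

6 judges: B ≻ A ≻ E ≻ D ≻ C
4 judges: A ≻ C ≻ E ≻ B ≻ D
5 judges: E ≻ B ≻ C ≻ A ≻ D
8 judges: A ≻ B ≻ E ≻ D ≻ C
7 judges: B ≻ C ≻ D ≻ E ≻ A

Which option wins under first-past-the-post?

B

First-place votes: A 12, C 0, D 0, E 5, B 13.
B has the most first-place votes.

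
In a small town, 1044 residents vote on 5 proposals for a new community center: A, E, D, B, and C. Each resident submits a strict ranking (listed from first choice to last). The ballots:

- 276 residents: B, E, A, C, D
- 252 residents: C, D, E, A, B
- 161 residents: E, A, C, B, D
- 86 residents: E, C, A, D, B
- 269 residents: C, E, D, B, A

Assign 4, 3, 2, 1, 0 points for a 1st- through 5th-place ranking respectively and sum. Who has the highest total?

E

A: 276·2 + 252·1 + 161·3 + 86·2 + 269·0 = 1459
E: 276·3 + 252·2 + 161·4 + 86·4 + 269·3 = 3127
D: 276·0 + 252·3 + 161·0 + 86·1 + 269·2 = 1380
B: 276·4 + 252·0 + 161·1 + 86·0 + 269·1 = 1534
C: 276·1 + 252·4 + 161·2 + 86·3 + 269·4 = 2940
E has the highest Borda score (3127).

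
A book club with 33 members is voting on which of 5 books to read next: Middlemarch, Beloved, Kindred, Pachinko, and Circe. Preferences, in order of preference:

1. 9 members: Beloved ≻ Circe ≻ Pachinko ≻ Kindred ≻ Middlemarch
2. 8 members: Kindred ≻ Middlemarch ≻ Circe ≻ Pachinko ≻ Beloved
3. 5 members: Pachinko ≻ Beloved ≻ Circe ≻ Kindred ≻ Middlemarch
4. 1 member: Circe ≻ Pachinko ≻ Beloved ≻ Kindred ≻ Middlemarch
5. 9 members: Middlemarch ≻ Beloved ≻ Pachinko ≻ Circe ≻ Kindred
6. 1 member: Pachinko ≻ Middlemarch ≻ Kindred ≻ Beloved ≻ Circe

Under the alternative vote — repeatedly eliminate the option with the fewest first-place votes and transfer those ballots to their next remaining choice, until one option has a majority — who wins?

Round 1: Middlemarch 9, Beloved 9, Kindred 8, Pachinko 6, Circe 1. Eliminate Circe.
Round 2: Middlemarch 9, Beloved 9, Kindred 8, Pachinko 7. Eliminate Pachinko.
Round 3: Middlemarch 10, Beloved 15, Kindred 8. Eliminate Kindred.
Round 4: Middlemarch 18, Beloved 15. Middlemarch has a majority.

Middlemarch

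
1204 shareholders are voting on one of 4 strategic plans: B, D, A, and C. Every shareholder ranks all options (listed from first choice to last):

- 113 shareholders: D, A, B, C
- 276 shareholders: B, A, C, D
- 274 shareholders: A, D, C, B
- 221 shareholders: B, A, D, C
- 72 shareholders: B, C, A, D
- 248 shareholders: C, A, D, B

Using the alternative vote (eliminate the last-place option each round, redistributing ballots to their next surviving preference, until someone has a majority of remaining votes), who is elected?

Round 1: B 569, D 113, A 274, C 248. Eliminate D.
Round 2: B 569, A 387, C 248. Eliminate C.
Round 3: B 569, A 635. A has a majority.

A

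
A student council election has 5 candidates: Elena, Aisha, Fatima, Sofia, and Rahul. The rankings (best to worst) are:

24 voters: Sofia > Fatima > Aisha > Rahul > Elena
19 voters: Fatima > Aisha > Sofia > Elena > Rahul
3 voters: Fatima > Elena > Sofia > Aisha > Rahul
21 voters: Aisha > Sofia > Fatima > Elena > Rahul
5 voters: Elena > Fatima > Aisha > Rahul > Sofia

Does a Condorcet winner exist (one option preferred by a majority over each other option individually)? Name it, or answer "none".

none

Checking pairwise contests:
Aisha beats Elena 64–8.
Fatima beats Aisha 51–21.
Sofia beats Fatima 45–27.
Aisha beats Sofia 45–27.
Elena beats Rahul 48–24.
Every option loses at least one head-to-head, so there is no Condorcet winner.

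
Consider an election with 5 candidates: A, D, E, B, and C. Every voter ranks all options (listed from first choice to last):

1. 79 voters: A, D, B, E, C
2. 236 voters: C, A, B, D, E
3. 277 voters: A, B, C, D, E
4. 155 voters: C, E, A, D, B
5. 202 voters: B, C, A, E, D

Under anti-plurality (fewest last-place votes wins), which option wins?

A

Last-place votes: A 0, D 202, E 513, B 155, C 79.
A is ranked last by the fewest voters, so A wins.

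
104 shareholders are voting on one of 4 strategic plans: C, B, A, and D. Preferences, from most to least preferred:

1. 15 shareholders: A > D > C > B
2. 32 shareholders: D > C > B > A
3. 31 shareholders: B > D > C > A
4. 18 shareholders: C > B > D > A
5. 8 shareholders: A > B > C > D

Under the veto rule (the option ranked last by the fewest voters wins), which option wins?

C

Last-place votes: C 0, B 15, A 81, D 8.
C is ranked last by the fewest voters, so C wins.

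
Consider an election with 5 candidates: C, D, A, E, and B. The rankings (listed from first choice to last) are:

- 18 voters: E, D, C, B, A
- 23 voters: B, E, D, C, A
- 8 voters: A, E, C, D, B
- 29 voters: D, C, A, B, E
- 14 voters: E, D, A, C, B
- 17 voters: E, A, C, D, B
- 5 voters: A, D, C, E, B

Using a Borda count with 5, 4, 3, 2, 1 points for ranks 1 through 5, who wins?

C: 18·3 + 23·2 + 8·3 + 29·4 + 14·2 + 17·3 + 5·3 = 334
D: 18·4 + 23·3 + 8·2 + 29·5 + 14·4 + 17·2 + 5·4 = 412
A: 18·1 + 23·1 + 8·5 + 29·3 + 14·3 + 17·4 + 5·5 = 303
E: 18·5 + 23·4 + 8·4 + 29·1 + 14·5 + 17·5 + 5·2 = 408
B: 18·2 + 23·5 + 8·1 + 29·2 + 14·1 + 17·1 + 5·1 = 253
D has the highest Borda score (412).

D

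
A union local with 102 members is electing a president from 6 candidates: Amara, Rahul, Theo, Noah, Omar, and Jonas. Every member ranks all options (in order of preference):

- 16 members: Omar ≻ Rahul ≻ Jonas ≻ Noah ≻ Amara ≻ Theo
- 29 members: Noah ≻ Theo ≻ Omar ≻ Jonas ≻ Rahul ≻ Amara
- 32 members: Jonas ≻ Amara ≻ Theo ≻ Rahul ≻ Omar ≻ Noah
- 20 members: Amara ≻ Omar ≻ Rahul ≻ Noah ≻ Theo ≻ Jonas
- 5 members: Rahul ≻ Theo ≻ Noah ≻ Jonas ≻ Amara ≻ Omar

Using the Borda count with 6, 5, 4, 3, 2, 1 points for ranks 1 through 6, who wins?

Amara: 16·2 + 29·1 + 32·5 + 20·6 + 5·2 = 351
Rahul: 16·5 + 29·2 + 32·3 + 20·4 + 5·6 = 344
Theo: 16·1 + 29·5 + 32·4 + 20·2 + 5·5 = 354
Noah: 16·3 + 29·6 + 32·1 + 20·3 + 5·4 = 334
Omar: 16·6 + 29·4 + 32·2 + 20·5 + 5·1 = 381
Jonas: 16·4 + 29·3 + 32·6 + 20·1 + 5·3 = 378
Omar has the highest Borda score (381).

Omar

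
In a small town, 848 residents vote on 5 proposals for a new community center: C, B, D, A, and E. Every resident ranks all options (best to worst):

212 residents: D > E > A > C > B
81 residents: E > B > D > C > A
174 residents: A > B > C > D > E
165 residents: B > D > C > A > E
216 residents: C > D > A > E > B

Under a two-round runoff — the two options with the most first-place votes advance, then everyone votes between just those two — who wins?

Round 1 first-place votes: C 216, B 165, D 212, A 174, E 81.
C and D advance.
Runoff: C is preferred to D by 390 voters; D by 458.
D wins the runoff.

D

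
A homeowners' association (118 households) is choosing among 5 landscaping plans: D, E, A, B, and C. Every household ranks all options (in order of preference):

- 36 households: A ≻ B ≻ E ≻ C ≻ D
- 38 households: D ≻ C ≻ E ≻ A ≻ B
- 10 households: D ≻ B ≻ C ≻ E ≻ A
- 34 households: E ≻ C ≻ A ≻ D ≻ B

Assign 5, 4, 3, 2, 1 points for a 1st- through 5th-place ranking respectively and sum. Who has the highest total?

D: 36·1 + 38·5 + 10·5 + 34·2 = 344
E: 36·3 + 38·3 + 10·2 + 34·5 = 412
A: 36·5 + 38·2 + 10·1 + 34·3 = 368
B: 36·4 + 38·1 + 10·4 + 34·1 = 256
C: 36·2 + 38·4 + 10·3 + 34·4 = 390
E has the highest Borda score (412).

E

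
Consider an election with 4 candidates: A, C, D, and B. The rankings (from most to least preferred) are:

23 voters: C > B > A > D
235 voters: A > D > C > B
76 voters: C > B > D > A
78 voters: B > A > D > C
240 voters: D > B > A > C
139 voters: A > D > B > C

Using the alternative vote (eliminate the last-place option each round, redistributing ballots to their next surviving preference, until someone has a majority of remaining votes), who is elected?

A

Round 1: A 374, C 99, D 240, B 78. Eliminate B.
Round 2: A 452, C 99, D 240. A has a majority.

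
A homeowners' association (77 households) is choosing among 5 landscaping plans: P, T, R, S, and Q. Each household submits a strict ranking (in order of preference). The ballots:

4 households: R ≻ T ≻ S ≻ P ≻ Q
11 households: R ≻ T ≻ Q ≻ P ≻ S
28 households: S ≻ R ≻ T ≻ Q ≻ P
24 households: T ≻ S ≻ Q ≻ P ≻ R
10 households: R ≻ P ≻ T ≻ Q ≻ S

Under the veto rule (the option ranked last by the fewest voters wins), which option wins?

T

Last-place votes: P 28, T 0, R 24, S 21, Q 4.
T is ranked last by the fewest voters, so T wins.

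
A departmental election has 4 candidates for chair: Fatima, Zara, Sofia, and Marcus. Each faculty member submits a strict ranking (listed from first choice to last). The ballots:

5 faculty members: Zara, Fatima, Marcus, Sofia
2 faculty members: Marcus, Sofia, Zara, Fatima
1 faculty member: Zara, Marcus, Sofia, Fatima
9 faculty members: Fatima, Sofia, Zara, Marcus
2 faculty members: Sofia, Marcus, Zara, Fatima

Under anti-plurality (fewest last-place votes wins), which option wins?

Zara

Last-place votes: Fatima 5, Zara 0, Sofia 5, Marcus 9.
Zara is ranked last by the fewest voters, so Zara wins.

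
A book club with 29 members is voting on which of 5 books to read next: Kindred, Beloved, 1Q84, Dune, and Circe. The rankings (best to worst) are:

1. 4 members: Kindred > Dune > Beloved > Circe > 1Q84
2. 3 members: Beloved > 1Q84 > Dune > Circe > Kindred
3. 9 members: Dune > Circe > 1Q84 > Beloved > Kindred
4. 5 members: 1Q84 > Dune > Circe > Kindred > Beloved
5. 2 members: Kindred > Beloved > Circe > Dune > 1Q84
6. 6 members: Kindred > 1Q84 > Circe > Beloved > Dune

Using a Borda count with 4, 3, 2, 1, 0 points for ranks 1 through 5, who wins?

Dune

Kindred: 4·4 + 3·0 + 9·0 + 5·1 + 2·4 + 6·4 = 53
Beloved: 4·2 + 3·4 + 9·1 + 5·0 + 2·3 + 6·1 = 41
1Q84: 4·0 + 3·3 + 9·2 + 5·4 + 2·0 + 6·3 = 65
Dune: 4·3 + 3·2 + 9·4 + 5·3 + 2·1 + 6·0 = 71
Circe: 4·1 + 3·1 + 9·3 + 5·2 + 2·2 + 6·2 = 60
Dune has the highest Borda score (71).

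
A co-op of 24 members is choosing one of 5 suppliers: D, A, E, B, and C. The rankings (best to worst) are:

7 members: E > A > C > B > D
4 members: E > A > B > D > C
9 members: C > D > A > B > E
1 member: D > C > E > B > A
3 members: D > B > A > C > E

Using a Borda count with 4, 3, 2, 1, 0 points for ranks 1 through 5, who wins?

A

D: 7·0 + 4·1 + 9·3 + 1·4 + 3·4 = 47
A: 7·3 + 4·3 + 9·2 + 1·0 + 3·2 = 57
E: 7·4 + 4·4 + 9·0 + 1·2 + 3·0 = 46
B: 7·1 + 4·2 + 9·1 + 1·1 + 3·3 = 34
C: 7·2 + 4·0 + 9·4 + 1·3 + 3·1 = 56
A has the highest Borda score (57).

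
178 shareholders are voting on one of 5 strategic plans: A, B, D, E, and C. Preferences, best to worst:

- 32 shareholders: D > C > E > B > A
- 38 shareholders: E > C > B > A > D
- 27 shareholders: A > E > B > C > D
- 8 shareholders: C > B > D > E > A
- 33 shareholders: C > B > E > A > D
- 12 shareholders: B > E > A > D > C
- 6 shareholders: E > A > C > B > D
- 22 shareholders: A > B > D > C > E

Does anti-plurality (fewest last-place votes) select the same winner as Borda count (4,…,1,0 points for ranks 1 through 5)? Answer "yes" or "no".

no

Anti-plurality — last-place votes: A 40, B 0, D 104, E 22, C 12. Winner: B.
Borda — scores: A 309, B 405, D 200, E 431, C 435. Winner: C.
The two methods disagree.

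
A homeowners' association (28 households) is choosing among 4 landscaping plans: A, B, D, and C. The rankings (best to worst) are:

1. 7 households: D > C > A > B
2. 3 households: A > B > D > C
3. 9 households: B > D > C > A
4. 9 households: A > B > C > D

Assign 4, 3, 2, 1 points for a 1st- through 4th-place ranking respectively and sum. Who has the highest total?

B

A: 7·2 + 3·4 + 9·1 + 9·4 = 71
B: 7·1 + 3·3 + 9·4 + 9·3 = 79
D: 7·4 + 3·2 + 9·3 + 9·1 = 70
C: 7·3 + 3·1 + 9·2 + 9·2 = 60
B has the highest Borda score (79).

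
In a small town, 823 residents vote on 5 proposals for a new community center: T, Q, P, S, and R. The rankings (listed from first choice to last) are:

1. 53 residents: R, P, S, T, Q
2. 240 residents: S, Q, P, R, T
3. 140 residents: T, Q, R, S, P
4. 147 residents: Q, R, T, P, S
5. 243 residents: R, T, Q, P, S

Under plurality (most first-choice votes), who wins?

R

First-place votes: T 140, Q 147, P 0, S 240, R 296.
R has the most first-place votes.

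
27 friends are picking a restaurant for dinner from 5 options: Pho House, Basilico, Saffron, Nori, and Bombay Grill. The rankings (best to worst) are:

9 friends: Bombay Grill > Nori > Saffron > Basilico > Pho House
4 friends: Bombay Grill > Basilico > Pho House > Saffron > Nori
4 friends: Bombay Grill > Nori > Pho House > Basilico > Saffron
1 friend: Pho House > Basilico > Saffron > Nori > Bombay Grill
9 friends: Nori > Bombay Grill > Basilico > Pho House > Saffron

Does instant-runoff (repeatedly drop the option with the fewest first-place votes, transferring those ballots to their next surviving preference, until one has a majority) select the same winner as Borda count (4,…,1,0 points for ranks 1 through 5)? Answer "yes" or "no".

yes

Instant-runoff — R1 Pho House 1, Basilico 0, Saffron 0, Nori 9, Bombay Grill 17 (Bombay Grill winner). Winner: Bombay Grill.
Borda — scores: Pho House 29, Basilico 46, Saffron 24, Nori 76, Bombay Grill 95. Winner: Bombay Grill.
The two methods agree.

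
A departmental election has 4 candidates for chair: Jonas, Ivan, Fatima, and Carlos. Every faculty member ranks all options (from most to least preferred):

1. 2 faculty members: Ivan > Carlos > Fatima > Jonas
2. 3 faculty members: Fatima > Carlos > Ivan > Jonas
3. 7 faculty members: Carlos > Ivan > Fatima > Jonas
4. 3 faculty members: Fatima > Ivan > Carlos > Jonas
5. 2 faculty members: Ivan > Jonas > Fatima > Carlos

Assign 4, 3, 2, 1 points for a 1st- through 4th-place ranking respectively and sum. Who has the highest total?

Jonas: 2·1 + 3·1 + 7·1 + 3·1 + 2·3 = 21
Ivan: 2·4 + 3·2 + 7·3 + 3·3 + 2·4 = 52
Fatima: 2·2 + 3·4 + 7·2 + 3·4 + 2·2 = 46
Carlos: 2·3 + 3·3 + 7·4 + 3·2 + 2·1 = 51
Ivan has the highest Borda score (52).

Ivan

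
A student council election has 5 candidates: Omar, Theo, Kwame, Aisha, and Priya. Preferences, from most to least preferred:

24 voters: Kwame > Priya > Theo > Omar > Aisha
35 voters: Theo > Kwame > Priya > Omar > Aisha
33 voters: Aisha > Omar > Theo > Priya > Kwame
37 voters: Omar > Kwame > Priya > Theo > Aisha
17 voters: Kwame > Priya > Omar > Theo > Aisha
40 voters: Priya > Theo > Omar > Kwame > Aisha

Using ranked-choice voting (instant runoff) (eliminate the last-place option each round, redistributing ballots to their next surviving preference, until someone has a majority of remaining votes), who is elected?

Round 1: Omar 37, Theo 35, Kwame 41, Aisha 33, Priya 40. Eliminate Aisha.
Round 2: Omar 70, Theo 35, Kwame 41, Priya 40. Eliminate Theo.
Round 3: Omar 70, Kwame 76, Priya 40. Eliminate Priya.
Round 4: Omar 110, Kwame 76. Omar has a majority.

Omar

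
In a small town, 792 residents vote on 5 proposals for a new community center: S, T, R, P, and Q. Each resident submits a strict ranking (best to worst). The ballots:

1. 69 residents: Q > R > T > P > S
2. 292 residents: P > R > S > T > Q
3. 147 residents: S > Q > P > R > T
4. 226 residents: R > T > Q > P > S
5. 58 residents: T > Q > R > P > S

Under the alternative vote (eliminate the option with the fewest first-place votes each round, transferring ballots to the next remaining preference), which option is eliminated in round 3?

S

Round 1: S 147, T 58, R 226, P 292, Q 69. Eliminate T.
Round 2: S 147, R 226, P 292, Q 127. Eliminate Q.
Round 3: S 147, R 353, P 292. Eliminate S.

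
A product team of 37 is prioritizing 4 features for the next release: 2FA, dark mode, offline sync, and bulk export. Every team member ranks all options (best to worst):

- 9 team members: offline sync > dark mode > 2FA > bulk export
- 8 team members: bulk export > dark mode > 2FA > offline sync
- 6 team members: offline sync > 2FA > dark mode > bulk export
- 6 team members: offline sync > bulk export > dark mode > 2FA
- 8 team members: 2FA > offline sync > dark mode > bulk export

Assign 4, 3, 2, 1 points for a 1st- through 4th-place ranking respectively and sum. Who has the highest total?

offline sync

2FA: 9·2 + 8·2 + 6·3 + 6·1 + 8·4 = 90
dark mode: 9·3 + 8·3 + 6·2 + 6·2 + 8·2 = 91
offline sync: 9·4 + 8·1 + 6·4 + 6·4 + 8·3 = 116
bulk export: 9·1 + 8·4 + 6·1 + 6·3 + 8·1 = 73
offline sync has the highest Borda score (116).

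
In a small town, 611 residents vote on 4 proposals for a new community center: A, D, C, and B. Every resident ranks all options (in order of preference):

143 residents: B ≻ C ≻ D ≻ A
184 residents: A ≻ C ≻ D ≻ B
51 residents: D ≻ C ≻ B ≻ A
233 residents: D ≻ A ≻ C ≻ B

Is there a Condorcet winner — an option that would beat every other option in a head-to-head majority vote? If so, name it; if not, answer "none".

none

Checking pairwise contests:
D beats A 427–184.
C beats D 327–284.
A beats C 417–194.
A beats B 417–194.
Every option loses at least one head-to-head, so there is no Condorcet winner.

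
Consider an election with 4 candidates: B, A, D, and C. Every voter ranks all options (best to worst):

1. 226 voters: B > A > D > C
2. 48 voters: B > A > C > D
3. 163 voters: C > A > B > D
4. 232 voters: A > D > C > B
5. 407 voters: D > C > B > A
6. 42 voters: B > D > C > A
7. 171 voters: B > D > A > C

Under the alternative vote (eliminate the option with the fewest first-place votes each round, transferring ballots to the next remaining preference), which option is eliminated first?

Round 1: B 487, A 232, D 407, C 163. Eliminate C.

C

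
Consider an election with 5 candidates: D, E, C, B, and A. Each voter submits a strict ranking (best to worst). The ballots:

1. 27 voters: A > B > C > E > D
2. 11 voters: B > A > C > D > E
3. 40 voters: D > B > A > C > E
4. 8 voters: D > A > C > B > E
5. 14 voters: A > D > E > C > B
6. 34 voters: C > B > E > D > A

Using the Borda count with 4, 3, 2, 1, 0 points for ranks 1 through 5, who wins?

D: 27·0 + 11·1 + 40·4 + 8·4 + 14·3 + 34·1 = 279
E: 27·1 + 11·0 + 40·0 + 8·0 + 14·2 + 34·2 = 123
C: 27·2 + 11·2 + 40·1 + 8·2 + 14·1 + 34·4 = 282
B: 27·3 + 11·4 + 40·3 + 8·1 + 14·0 + 34·3 = 355
A: 27·4 + 11·3 + 40·2 + 8·3 + 14·4 + 34·0 = 301
B has the highest Borda score (355).

B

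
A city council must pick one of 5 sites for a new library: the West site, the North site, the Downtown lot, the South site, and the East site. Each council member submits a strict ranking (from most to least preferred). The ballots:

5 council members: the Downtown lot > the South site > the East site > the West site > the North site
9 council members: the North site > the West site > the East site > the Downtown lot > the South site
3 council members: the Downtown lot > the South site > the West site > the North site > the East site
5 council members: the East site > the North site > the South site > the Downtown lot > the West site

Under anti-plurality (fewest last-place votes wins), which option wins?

Last-place votes: the West site 5, the North site 5, the Downtown lot 0, the South site 9, the East site 3.
the Downtown lot is ranked last by the fewest voters, so the Downtown lot wins.

the Downtown lot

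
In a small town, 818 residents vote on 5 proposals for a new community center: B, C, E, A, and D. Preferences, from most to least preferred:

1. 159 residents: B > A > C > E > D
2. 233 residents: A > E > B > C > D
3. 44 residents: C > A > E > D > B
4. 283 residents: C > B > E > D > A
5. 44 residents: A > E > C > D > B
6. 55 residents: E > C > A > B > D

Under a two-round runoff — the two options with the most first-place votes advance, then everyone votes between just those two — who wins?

Round 1 first-place votes: B 159, C 327, E 55, A 277, D 0.
C and A advance.
Runoff: C is preferred to A by 382 voters; A by 436.
A wins the runoff.

A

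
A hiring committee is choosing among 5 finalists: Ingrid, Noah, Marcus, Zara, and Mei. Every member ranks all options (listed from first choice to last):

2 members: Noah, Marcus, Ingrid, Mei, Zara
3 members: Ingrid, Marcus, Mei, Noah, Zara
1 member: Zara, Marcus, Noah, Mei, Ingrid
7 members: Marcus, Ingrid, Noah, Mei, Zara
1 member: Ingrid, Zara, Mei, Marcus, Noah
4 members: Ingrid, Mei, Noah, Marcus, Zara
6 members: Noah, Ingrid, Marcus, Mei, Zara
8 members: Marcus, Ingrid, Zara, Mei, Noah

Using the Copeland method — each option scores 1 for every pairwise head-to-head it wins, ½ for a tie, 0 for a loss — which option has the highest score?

Ingrid: beats Noah, Zara, and Mei; loses to Marcus → score 3.
Noah: beats Zara; ties Mei; loses to Ingrid and Marcus → score 1.5.
Marcus: beats Ingrid, Noah, Zara, and Mei → score 4.
Zara: loses to Ingrid, Noah, Marcus, and Mei → score 0.
Mei: beats Zara; ties Noah; loses to Ingrid and Marcus → score 1.5.
Marcus has the best pairwise record.

Marcus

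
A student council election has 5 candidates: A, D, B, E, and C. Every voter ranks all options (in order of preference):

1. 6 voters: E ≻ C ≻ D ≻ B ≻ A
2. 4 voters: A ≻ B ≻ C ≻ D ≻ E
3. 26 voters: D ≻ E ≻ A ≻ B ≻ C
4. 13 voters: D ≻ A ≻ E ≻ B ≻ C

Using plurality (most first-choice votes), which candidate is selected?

D

First-place votes: A 4, D 39, B 0, E 6, C 0.
D has the most first-place votes.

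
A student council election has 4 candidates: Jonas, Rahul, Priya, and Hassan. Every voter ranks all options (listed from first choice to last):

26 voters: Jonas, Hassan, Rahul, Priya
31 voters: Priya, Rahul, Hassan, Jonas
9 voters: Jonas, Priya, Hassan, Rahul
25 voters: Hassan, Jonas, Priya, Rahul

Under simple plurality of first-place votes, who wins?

Jonas

First-place votes: Jonas 35, Rahul 0, Priya 31, Hassan 25.
Jonas has the most first-place votes.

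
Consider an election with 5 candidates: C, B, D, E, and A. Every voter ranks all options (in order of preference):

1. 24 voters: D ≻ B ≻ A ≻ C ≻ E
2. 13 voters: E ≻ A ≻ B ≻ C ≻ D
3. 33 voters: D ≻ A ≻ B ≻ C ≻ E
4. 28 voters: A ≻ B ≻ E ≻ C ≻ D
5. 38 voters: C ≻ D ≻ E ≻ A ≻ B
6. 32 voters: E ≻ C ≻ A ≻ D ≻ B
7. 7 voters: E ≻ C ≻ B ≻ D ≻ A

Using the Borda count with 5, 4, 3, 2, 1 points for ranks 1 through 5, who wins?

A

C: 24·2 + 13·2 + 33·2 + 28·2 + 38·5 + 32·4 + 7·4 = 542
B: 24·4 + 13·3 + 33·3 + 28·4 + 38·1 + 32·1 + 7·3 = 437
D: 24·5 + 13·1 + 33·5 + 28·1 + 38·4 + 32·2 + 7·2 = 556
E: 24·1 + 13·5 + 33·1 + 28·3 + 38·3 + 32·5 + 7·5 = 515
A: 24·3 + 13·4 + 33·4 + 28·5 + 38·2 + 32·3 + 7·1 = 575
A has the highest Borda score (575).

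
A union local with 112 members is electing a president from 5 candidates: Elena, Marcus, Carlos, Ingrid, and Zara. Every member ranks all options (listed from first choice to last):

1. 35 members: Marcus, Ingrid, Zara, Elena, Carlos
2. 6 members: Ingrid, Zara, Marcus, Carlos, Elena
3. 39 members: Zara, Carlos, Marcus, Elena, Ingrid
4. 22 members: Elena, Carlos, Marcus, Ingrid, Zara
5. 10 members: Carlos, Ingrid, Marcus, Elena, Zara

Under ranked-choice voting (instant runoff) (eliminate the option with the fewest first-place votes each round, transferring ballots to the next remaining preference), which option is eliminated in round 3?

Round 1: Elena 22, Marcus 35, Carlos 10, Ingrid 6, Zara 39. Eliminate Ingrid.
Round 2: Elena 22, Marcus 35, Carlos 10, Zara 45. Eliminate Carlos.
Round 3: Elena 22, Marcus 45, Zara 45. Eliminate Elena.

Elena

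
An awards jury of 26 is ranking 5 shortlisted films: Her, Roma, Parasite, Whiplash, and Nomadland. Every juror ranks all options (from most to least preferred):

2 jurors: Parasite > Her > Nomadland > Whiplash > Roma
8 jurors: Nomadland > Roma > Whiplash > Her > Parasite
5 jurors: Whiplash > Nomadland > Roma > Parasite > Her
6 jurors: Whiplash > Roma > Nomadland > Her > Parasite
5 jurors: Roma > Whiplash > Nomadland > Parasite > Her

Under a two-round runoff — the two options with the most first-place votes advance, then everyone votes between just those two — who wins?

Round 1 first-place votes: Her 0, Roma 5, Parasite 2, Whiplash 11, Nomadland 8.
Whiplash and Nomadland advance.
Runoff: Whiplash is preferred to Nomadland by 16 voters; Nomadland by 10.
Whiplash wins the runoff.

Whiplash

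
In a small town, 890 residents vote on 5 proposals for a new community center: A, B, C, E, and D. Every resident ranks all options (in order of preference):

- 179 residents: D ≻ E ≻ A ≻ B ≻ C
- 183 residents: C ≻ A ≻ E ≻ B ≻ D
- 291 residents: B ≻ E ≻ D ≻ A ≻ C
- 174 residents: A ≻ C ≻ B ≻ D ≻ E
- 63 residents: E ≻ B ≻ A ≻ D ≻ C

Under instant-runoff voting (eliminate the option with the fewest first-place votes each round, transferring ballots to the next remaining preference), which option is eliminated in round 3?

Round 1: A 174, B 291, C 183, E 63, D 179. Eliminate E.
Round 2: A 174, B 354, C 183, D 179. Eliminate A.
Round 3: B 354, C 357, D 179. Eliminate D.

D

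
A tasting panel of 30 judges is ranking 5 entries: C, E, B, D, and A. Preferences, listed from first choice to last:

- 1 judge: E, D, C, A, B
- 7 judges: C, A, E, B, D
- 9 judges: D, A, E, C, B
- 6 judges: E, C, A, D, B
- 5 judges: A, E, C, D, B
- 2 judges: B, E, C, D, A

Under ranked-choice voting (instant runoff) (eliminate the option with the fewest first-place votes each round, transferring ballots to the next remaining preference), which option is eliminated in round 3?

Round 1: C 7, E 7, B 2, D 9, A 5. Eliminate B.
Round 2: C 7, E 9, D 9, A 5. Eliminate A.
Round 3: C 7, E 14, D 9. Eliminate C.

C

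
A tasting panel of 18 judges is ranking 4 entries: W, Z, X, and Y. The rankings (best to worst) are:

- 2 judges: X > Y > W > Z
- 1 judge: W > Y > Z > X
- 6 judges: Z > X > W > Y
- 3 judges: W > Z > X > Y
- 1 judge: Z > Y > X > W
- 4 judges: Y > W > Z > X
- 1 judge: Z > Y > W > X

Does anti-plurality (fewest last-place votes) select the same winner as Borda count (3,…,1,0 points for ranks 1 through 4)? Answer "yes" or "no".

Anti-plurality — last-place votes: W 1, Z 2, X 6, Y 9. Winner: W.
Borda — scores: W 29, Z 35, X 22, Y 22. Winner: Z.
The two methods disagree.

no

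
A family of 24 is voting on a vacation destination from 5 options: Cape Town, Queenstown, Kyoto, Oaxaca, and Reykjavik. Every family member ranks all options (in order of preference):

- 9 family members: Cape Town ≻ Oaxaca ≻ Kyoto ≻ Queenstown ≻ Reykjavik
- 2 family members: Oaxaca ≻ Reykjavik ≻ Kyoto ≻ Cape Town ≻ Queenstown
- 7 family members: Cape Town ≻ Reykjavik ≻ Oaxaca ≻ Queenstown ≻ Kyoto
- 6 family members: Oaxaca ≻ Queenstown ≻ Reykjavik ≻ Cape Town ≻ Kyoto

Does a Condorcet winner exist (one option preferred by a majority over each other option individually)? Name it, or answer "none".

Cape Town vs Queenstown: 18–6 for Cape Town.
Cape Town vs Kyoto: 22–2 for Cape Town.
Cape Town vs Oaxaca: 16–8 for Cape Town.
Cape Town vs Reykjavik: 16–8 for Cape Town.
Cape Town beats every other option head-to-head.

Cape Town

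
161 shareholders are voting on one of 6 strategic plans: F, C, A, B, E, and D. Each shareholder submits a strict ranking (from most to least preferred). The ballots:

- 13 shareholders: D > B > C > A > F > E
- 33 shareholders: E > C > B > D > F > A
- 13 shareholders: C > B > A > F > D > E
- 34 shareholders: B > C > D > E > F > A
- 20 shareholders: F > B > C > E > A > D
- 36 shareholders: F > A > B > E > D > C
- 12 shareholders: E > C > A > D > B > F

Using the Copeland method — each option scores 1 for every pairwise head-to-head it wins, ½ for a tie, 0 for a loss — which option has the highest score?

F: beats A and E; loses to C, B, and D → score 2.
C: beats F, A, and D; loses to B and E → score 3.
A: beats D; loses to F, C, B, and E → score 1.
B: beats F, C, A, E, and D → score 5.
E: beats C, A, and D; loses to F and B → score 3.
D: beats F; loses to C, A, B, and E → score 1.
B has the best pairwise record.

B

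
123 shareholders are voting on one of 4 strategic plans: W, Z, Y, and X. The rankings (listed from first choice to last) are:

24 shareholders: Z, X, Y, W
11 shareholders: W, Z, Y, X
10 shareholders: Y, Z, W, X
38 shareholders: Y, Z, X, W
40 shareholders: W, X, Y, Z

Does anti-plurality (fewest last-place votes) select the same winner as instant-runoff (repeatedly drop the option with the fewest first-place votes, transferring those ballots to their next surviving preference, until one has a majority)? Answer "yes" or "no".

yes

Anti-plurality — last-place votes: W 62, Z 40, Y 0, X 21. Winner: Y.
Instant-runoff — R1 W 51, Z 24, Y 48, X 0 (X out); R2 W 51, Z 24, Y 48 (Z out); R3 W 51, Y 72 (Y winner). Winner: Y.
The two methods agree.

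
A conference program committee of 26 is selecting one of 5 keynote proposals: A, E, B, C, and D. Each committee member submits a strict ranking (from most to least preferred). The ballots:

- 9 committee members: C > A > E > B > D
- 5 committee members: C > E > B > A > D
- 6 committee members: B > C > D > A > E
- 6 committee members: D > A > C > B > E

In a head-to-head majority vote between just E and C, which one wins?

C

Voters preferring E to C: 0; preferring C to E: 26.
C wins the head-to-head.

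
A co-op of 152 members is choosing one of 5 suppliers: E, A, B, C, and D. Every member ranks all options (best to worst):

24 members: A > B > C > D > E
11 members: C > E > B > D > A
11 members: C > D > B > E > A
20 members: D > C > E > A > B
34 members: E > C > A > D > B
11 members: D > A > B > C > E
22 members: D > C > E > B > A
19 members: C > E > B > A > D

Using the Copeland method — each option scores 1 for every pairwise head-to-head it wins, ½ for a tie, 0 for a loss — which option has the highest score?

C

E: beats A and B; loses to C and D → score 2.
A: beats B and D; loses to E and C → score 2.
B: loses to E, A, C, and D → score 0.
C: beats E, A, B, and D → score 4.
D: beats E and B; loses to A and C → score 2.
C has the best pairwise record.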